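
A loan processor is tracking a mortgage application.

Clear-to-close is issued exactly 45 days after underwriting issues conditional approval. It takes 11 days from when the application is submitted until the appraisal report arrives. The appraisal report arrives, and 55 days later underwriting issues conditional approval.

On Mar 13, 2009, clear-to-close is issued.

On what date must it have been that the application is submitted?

Nov 22, 2008

Clear-to-close is issued: Mar 13, 2009.
Underwriting issues conditional approval: Mar 13, 2009 − 45 days = Jan 27, 2009.
The appraisal report arrives: Jan 27, 2009 − 55 days = Dec 3, 2008.
The application is submitted: Dec 3, 2008 − 11 days = Nov 22, 2008.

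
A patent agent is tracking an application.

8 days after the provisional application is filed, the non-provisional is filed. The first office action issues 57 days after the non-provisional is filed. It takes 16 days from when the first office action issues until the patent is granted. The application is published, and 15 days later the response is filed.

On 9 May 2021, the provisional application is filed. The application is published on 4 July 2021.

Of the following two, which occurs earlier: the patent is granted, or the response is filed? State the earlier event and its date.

The provisional application is filed: May 9, 2021.
The non-provisional is filed: May 9, 2021 + 8 days = May 17, 2021.
The first office action issues: May 17, 2021 + 57 days = Jul 13, 2021.
The patent is granted: Jul 13, 2021 + 16 days = Jul 29, 2021.
The application is published: Jul 4, 2021.
The response is filed: Jul 4, 2021 + 15 days = Jul 19, 2021.
Comparing: the patent is granted on Jul 29, 2021 vs the response is filed on Jul 19, 2021. Earlier: the response is filed.

The response is filed — 19 July 2021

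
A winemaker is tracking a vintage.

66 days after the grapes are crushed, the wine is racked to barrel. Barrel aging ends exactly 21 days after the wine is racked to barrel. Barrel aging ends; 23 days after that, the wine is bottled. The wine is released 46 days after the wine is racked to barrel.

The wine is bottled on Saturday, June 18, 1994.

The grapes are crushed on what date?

Monday, February 28, 1994

The wine is bottled: Jun 18, 1994.
Barrel aging ends: Jun 18, 1994 − 23 days = May 26, 1994.
The wine is racked to barrel: May 26, 1994 − 21 days = May 5, 1994.
The grapes are crushed: May 5, 1994 − 66 days = Feb 28, 1994.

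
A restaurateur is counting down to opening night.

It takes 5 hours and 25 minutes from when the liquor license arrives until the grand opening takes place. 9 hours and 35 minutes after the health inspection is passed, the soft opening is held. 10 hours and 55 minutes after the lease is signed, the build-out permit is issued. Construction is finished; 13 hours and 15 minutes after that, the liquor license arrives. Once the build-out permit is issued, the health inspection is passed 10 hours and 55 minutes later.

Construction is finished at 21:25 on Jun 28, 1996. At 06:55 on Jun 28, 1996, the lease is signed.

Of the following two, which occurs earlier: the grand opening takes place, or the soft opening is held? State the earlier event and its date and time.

The soft opening is held — 14:20 on Jun 29, 1996

Construction is finished: 21:25 Jun 28, 1996.
The liquor license arrives: 21:25 Jun 28, 1996 + 13h15m = 10:40 Jun 29, 1996.
The grand opening takes place: 10:40 Jun 29, 1996 + 5h25m = 16:05 Jun 29, 1996.
The lease is signed: 06:55 Jun 28, 1996.
The build-out permit is issued: 06:55 Jun 28, 1996 + 10h55m = 17:50 Jun 28, 1996.
The health inspection is passed: 17:50 Jun 28, 1996 + 10h55m = 04:45 Jun 29, 1996.
The soft opening is held: 04:45 Jun 29, 1996 + 9h35m = 14:20 Jun 29, 1996.
Comparing: the grand opening takes place at 16:05 Jun 29, 1996 vs the soft opening is held at 14:20 Jun 29, 1996. Earlier: the soft opening is held.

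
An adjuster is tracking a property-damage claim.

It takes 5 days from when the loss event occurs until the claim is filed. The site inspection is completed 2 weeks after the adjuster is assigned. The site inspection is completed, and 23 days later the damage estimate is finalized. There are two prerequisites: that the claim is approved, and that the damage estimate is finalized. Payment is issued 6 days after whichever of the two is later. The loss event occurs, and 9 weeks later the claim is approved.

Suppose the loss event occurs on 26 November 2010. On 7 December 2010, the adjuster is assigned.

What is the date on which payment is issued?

3 February 2011

The loss event occurs: Nov 26, 2010.
The claim is approved: Nov 26, 2010 + 9 weeks = Jan 28, 2011.
The adjuster is assigned: Dec 7, 2010.
The site inspection is completed: Dec 7, 2010 + 2 weeks = Dec 21, 2010.
The damage estimate is finalized: Dec 21, 2010 + 23 days = Jan 13, 2011.
Both prerequisites met — the claim is approved (Jan 28, 2011), the damage estimate is finalized (Jan 13, 2011); the later is Jan 28, 2011.
Payment is issued: Jan 28, 2011 + 6 days = Feb 3, 2011.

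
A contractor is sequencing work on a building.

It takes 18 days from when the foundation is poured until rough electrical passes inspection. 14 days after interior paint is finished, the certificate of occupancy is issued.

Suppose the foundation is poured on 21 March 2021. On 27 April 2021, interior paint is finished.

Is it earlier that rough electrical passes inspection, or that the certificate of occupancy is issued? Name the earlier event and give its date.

The foundation is poured: Mar 21, 2021.
Rough electrical passes inspection: Mar 21, 2021 + 18 days = Apr 8, 2021.
Interior paint is finished: Apr 27, 2021.
The certificate of occupancy is issued: Apr 27, 2021 + 14 days = May 11, 2021.
Comparing: rough electrical passes inspection on Apr 8, 2021 vs the certificate of occupancy is issued on May 11, 2021. Earlier: rough electrical passes inspection.

Rough electrical passes inspection — 8 April 2021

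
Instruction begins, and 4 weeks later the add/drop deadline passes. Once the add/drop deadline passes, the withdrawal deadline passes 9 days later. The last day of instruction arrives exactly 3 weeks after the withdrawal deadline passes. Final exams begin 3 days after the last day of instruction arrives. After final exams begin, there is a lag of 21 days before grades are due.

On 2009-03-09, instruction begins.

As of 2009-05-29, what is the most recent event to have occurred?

Final exams begin

Instruction begins: Mar 9, 2009.
The add/drop deadline passes: Mar 9, 2009 + 4 weeks = Apr 6, 2009.
The withdrawal deadline passes: Apr 6, 2009 + 9 days = Apr 15, 2009.
The last day of instruction arrives: Apr 15, 2009 + 3 weeks = May 6, 2009.
Final exams begin: May 6, 2009 + 3 days = May 9, 2009.
Grades are due: May 9, 2009 + 21 days = May 30, 2009.
May 29, 2009 falls between when final exams begin (May 9, 2009) and when grades are due (May 30, 2009).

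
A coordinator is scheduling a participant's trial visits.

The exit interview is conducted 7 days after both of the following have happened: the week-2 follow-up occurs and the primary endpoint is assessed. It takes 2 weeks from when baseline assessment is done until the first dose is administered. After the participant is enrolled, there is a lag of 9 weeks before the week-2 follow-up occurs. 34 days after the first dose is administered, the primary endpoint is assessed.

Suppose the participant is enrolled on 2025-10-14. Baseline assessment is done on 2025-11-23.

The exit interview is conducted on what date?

The participant is enrolled: Oct 14, 2025.
The week-2 follow-up occurs: Oct 14, 2025 + 9 weeks = Dec 16, 2025.
Baseline assessment is done: Nov 23, 2025.
The first dose is administered: Nov 23, 2025 + 2 weeks = Dec 7, 2025.
The primary endpoint is assessed: Dec 7, 2025 + 34 days = Jan 10, 2026.
Both prerequisites met — the week-2 follow-up occurs (Dec 16, 2025), the primary endpoint is assessed (Jan 10, 2026); the later is Jan 10, 2026.
The exit interview is conducted: Jan 10, 2026 + 7 days = Jan 17, 2026.

2026-01-17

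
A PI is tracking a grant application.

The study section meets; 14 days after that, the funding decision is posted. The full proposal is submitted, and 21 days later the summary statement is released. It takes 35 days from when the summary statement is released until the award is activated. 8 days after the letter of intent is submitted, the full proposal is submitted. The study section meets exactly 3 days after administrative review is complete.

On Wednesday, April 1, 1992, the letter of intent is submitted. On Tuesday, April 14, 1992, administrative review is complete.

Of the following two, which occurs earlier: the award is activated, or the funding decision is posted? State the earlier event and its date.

The letter of intent is submitted: Apr 1, 1992.
The full proposal is submitted: Apr 1, 1992 + 8 days = Apr 9, 1992.
The summary statement is released: Apr 9, 1992 + 21 days = Apr 30, 1992.
The award is activated: Apr 30, 1992 + 35 days = Jun 4, 1992.
Administrative review is complete: Apr 14, 1992.
The study section meets: Apr 14, 1992 + 3 days = Apr 17, 1992.
The funding decision is posted: Apr 17, 1992 + 14 days = May 1, 1992.
Comparing: the award is activated on Jun 4, 1992 vs the funding decision is posted on May 1, 1992. Earlier: the funding decision is posted.

The funding decision is posted — Friday, May 1, 1992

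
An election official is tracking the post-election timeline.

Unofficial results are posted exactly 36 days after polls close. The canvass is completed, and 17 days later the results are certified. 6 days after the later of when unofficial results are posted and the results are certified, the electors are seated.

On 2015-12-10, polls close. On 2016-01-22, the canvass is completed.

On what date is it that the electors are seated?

Polls close: Dec 10, 2015.
Unofficial results are posted: Dec 10, 2015 + 36 days = Jan 15, 2016.
The canvass is completed: Jan 22, 2016.
The results are certified: Jan 22, 2016 + 17 days = Feb 8, 2016.
Both prerequisites met — unofficial results are posted (Jan 15, 2016), the results are certified (Feb 8, 2016); the later is Feb 8, 2016.
The electors are seated: Feb 8, 2016 + 6 days = Feb 14, 2016.

2016-02-14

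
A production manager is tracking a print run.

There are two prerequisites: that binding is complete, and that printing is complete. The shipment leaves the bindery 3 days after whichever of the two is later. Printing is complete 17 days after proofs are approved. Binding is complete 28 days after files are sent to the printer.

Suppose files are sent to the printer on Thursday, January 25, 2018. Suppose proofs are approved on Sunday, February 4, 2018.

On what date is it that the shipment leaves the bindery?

Files are sent to the printer: Jan 25, 2018.
Binding is complete: Jan 25, 2018 + 28 days = Feb 22, 2018.
Proofs are approved: Feb 4, 2018.
Printing is complete: Feb 4, 2018 + 17 days = Feb 21, 2018.
Both prerequisites met — binding is complete (Feb 22, 2018), printing is complete (Feb 21, 2018); the later is Feb 22, 2018.
The shipment leaves the bindery: Feb 22, 2018 + 3 days = Feb 25, 2018.

Sunday, February 25, 2018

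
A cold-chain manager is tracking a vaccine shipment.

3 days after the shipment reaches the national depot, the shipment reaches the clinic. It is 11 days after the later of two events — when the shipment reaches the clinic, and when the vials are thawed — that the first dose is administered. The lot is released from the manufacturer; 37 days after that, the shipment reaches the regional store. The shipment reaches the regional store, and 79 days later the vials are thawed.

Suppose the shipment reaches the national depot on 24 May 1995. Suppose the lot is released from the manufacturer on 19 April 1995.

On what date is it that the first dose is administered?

24 August 1995

The shipment reaches the national depot: May 24, 1995.
The shipment reaches the clinic: May 24, 1995 + 3 days = May 27, 1995.
The lot is released from the manufacturer: Apr 19, 1995.
The shipment reaches the regional store: Apr 19, 1995 + 37 days = May 26, 1995.
The vials are thawed: May 26, 1995 + 79 days = Aug 13, 1995.
Both prerequisites met — the shipment reaches the clinic (May 27, 1995), the vials are thawed (Aug 13, 1995); the later is Aug 13, 1995.
The first dose is administered: Aug 13, 1995 + 11 days = Aug 24, 1995.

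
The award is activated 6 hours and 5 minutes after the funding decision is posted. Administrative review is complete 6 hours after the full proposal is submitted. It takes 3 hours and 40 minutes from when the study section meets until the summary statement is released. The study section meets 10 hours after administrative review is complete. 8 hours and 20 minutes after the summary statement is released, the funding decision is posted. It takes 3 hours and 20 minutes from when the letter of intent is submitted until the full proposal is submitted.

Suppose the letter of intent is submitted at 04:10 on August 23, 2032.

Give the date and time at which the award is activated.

17:35 on August 24, 2032

The letter of intent is submitted: 04:10 Aug 23, 2032.
The full proposal is submitted: 04:10 Aug 23, 2032 + 3h20m = 07:30 Aug 23, 2032.
Administrative review is complete: 07:30 Aug 23, 2032 + 6h = 13:30 Aug 23, 2032.
The study section meets: 13:30 Aug 23, 2032 + 10h = 23:30 Aug 23, 2032.
The summary statement is released: 23:30 Aug 23, 2032 + 3h40m = 03:10 Aug 24, 2032.
The funding decision is posted: 03:10 Aug 24, 2032 + 8h20m = 11:30 Aug 24, 2032.
The award is activated: 11:30 Aug 24, 2032 + 6h05m = 17:35 Aug 24, 2032.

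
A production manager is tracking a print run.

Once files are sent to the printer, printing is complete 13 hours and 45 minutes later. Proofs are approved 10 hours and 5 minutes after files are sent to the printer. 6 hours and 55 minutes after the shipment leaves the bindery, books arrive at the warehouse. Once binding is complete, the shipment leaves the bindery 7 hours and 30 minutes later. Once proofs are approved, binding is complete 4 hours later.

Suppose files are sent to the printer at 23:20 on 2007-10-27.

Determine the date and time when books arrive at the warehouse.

03:50 on 2007-10-29

Files are sent to the printer: 23:20 Oct 27, 2007.
Proofs are approved: 23:20 Oct 27, 2007 + 10h05m = 09:25 Oct 28, 2007.
Binding is complete: 09:25 Oct 28, 2007 + 4h = 13:25 Oct 28, 2007.
The shipment leaves the bindery: 13:25 Oct 28, 2007 + 7h30m = 20:55 Oct 28, 2007.
Books arrive at the warehouse: 20:55 Oct 28, 2007 + 6h55m = 03:50 Oct 29, 2007.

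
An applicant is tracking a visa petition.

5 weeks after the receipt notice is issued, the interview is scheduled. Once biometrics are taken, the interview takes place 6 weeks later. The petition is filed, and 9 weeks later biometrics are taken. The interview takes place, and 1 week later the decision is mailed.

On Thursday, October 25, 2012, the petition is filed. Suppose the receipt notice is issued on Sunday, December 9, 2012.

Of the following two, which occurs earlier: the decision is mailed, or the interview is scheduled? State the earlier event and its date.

The petition is filed: Oct 25, 2012.
Biometrics are taken: Oct 25, 2012 + 9 weeks = Dec 27, 2012.
The interview takes place: Dec 27, 2012 + 6 weeks = Feb 7, 2013.
The decision is mailed: Feb 7, 2013 + 1 week = Feb 14, 2013.
The receipt notice is issued: Dec 9, 2012.
The interview is scheduled: Dec 9, 2012 + 5 weeks = Jan 13, 2013.
Comparing: the decision is mailed on Feb 14, 2013 vs the interview is scheduled on Jan 13, 2013. Earlier: the interview is scheduled.

The interview is scheduled — Sunday, January 13, 2013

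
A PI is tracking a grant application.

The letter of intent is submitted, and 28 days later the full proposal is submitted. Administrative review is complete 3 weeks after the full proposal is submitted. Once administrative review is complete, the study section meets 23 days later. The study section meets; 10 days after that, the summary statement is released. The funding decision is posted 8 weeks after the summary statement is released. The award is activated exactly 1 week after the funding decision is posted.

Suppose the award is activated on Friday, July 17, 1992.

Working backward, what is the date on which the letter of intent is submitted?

The award is activated: Jul 17, 1992.
The funding decision is posted: Jul 17, 1992 − 1 week = Jul 10, 1992.
The summary statement is released: Jul 10, 1992 − 8 weeks = May 15, 1992.
The study section meets: May 15, 1992 − 10 days = May 5, 1992.
Administrative review is complete: May 5, 1992 − 23 days = Apr 12, 1992.
The full proposal is submitted: Apr 12, 1992 − 3 weeks = Mar 22, 1992.
The letter of intent is submitted: Mar 22, 1992 − 28 days = Feb 23, 1992.

Sunday, February 23, 1992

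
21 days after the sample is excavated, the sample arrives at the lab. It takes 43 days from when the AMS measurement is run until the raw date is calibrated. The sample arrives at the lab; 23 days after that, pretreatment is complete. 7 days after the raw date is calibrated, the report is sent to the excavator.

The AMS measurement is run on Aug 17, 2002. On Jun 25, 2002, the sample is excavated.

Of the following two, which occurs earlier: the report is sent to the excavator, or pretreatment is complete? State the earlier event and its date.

The AMS measurement is run: Aug 17, 2002.
The raw date is calibrated: Aug 17, 2002 + 43 days = Sep 29, 2002.
The report is sent to the excavator: Sep 29, 2002 + 7 days = Oct 6, 2002.
The sample is excavated: Jun 25, 2002.
The sample arrives at the lab: Jun 25, 2002 + 21 days = Jul 16, 2002.
Pretreatment is complete: Jul 16, 2002 + 23 days = Aug 8, 2002.
Comparing: the report is sent to the excavator on Oct 6, 2002 vs pretreatment is complete on Aug 8, 2002. Earlier: pretreatment is complete.

Pretreatment is complete — Aug 8, 2002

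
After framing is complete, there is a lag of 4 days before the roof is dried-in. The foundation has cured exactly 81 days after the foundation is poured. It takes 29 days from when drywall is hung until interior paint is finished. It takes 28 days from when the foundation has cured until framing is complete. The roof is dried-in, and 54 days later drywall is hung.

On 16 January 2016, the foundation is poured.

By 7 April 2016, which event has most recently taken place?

The foundation is poured: Jan 16, 2016.
The foundation has cured: Jan 16, 2016 + 81 days = Apr 6, 2016.
Framing is complete: Apr 6, 2016 + 28 days = May 4, 2016.
The roof is dried-in: May 4, 2016 + 4 days = May 8, 2016.
Drywall is hung: May 8, 2016 + 54 days = Jul 1, 2016.
Interior paint is finished: Jul 1, 2016 + 29 days = Jul 30, 2016.
Apr 7, 2016 falls between when the foundation has cured (Apr 6, 2016) and when framing is complete (May 4, 2016).

The foundation has cured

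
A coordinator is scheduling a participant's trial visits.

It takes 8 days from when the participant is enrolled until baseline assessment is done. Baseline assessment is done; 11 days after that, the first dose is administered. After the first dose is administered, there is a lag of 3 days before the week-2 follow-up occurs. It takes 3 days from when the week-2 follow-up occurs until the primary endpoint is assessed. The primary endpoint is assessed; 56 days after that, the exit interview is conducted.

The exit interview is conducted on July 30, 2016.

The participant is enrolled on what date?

The exit interview is conducted: Jul 30, 2016.
The primary endpoint is assessed: Jul 30, 2016 − 56 days = Jun 4, 2016.
The week-2 follow-up occurs: Jun 4, 2016 − 3 days = Jun 1, 2016.
The first dose is administered: Jun 1, 2016 − 3 days = May 29, 2016.
Baseline assessment is done: May 29, 2016 − 11 days = May 18, 2016.
The participant is enrolled: May 18, 2016 − 8 days = May 10, 2016.

May 10, 2016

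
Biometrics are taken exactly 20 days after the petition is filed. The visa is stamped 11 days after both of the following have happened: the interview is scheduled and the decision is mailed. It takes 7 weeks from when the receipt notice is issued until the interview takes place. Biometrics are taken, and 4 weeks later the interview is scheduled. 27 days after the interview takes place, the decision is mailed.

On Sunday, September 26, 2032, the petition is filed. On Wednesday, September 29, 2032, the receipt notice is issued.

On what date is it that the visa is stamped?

Saturday, December 25, 2032

The petition is filed: Sep 26, 2032.
Biometrics are taken: Sep 26, 2032 + 20 days = Oct 16, 2032.
The interview is scheduled: Oct 16, 2032 + 4 weeks = Nov 13, 2032.
The receipt notice is issued: Sep 29, 2032.
The interview takes place: Sep 29, 2032 + 7 weeks = Nov 17, 2032.
The decision is mailed: Nov 17, 2032 + 27 days = Dec 14, 2032.
Both prerequisites met — the interview is scheduled (Nov 13, 2032), the decision is mailed (Dec 14, 2032); the later is Dec 14, 2032.
The visa is stamped: Dec 14, 2032 + 11 days = Dec 25, 2032.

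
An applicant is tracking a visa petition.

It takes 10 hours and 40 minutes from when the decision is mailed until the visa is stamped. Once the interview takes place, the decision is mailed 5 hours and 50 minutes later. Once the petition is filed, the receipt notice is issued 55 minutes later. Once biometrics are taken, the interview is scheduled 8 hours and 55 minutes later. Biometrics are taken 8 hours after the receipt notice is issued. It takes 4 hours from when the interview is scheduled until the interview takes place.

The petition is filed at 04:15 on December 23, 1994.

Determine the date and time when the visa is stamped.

18:35 on December 24, 1994

The petition is filed: 04:15 Dec 23, 1994.
The receipt notice is issued: 04:15 Dec 23, 1994 + 55m = 05:10 Dec 23, 1994.
Biometrics are taken: 05:10 Dec 23, 1994 + 8h = 13:10 Dec 23, 1994.
The interview is scheduled: 13:10 Dec 23, 1994 + 8h55m = 22:05 Dec 23, 1994.
The interview takes place: 22:05 Dec 23, 1994 + 4h = 02:05 Dec 24, 1994.
The decision is mailed: 02:05 Dec 24, 1994 + 5h50m = 07:55 Dec 24, 1994.
The visa is stamped: 07:55 Dec 24, 1994 + 10h40m = 18:35 Dec 24, 1994.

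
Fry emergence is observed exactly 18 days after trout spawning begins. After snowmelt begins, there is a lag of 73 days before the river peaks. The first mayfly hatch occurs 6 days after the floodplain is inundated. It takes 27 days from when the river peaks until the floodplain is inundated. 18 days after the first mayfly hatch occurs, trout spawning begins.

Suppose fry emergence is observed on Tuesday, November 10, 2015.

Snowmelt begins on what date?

Fry emergence is observed: Nov 10, 2015.
Trout spawning begins: Nov 10, 2015 − 18 days = Oct 23, 2015.
The first mayfly hatch occurs: Oct 23, 2015 − 18 days = Oct 5, 2015.
The floodplain is inundated: Oct 5, 2015 − 6 days = Sep 29, 2015.
The river peaks: Sep 29, 2015 − 27 days = Sep 2, 2015.
Snowmelt begins: Sep 2, 2015 − 73 days = Jun 21, 2015.

Sunday, June 21, 2015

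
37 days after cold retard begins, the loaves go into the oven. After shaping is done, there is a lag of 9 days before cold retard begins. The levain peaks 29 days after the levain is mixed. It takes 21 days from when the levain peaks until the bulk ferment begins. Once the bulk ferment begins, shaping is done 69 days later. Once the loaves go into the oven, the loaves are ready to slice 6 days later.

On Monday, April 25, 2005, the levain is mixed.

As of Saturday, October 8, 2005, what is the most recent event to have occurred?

The loaves go into the oven

The levain is mixed: Apr 25, 2005.
The levain peaks: Apr 25, 2005 + 29 days = May 24, 2005.
The bulk ferment begins: May 24, 2005 + 21 days = Jun 14, 2005.
Shaping is done: Jun 14, 2005 + 69 days = Aug 22, 2005.
Cold retard begins: Aug 22, 2005 + 9 days = Aug 31, 2005.
The loaves go into the oven: Aug 31, 2005 + 37 days = Oct 7, 2005.
The loaves are ready to slice: Oct 7, 2005 + 6 days = Oct 13, 2005.
Oct 8, 2005 falls between when the loaves go into the oven (Oct 7, 2005) and when the loaves are ready to slice (Oct 13, 2005).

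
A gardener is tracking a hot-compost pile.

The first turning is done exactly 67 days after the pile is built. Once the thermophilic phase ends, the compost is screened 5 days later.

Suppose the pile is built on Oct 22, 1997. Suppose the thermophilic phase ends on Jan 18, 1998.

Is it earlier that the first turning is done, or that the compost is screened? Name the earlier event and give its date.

The first turning is done — Dec 28, 1997

The pile is built: Oct 22, 1997.
The first turning is done: Oct 22, 1997 + 67 days = Dec 28, 1997.
The thermophilic phase ends: Jan 18, 1998.
The compost is screened: Jan 18, 1998 + 5 days = Jan 23, 1998.
Comparing: the first turning is done on Dec 28, 1997 vs the compost is screened on Jan 23, 1998. Earlier: the first turning is done.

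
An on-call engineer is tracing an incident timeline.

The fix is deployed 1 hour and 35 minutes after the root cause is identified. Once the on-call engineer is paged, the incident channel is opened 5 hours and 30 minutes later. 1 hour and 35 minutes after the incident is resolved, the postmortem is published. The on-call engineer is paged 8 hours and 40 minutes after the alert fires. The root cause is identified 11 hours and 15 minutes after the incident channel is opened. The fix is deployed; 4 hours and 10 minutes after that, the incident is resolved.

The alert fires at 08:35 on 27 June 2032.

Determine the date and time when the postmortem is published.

The alert fires: 08:35 Jun 27, 2032.
The on-call engineer is paged: 08:35 Jun 27, 2032 + 8h40m = 17:15 Jun 27, 2032.
The incident channel is opened: 17:15 Jun 27, 2032 + 5h30m = 22:45 Jun 27, 2032.
The root cause is identified: 22:45 Jun 27, 2032 + 11h15m = 10:00 Jun 28, 2032.
The fix is deployed: 10:00 Jun 28, 2032 + 1h35m = 11:35 Jun 28, 2032.
The incident is resolved: 11:35 Jun 28, 2032 + 4h10m = 15:45 Jun 28, 2032.
The postmortem is published: 15:45 Jun 28, 2032 + 1h35m = 17:20 Jun 28, 2032.

17:20 on 28 June 2032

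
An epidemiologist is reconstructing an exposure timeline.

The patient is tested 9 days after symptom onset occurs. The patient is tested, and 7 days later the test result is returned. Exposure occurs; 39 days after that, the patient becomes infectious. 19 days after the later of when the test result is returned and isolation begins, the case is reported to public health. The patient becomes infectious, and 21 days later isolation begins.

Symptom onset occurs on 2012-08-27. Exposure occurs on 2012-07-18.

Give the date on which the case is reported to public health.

Symptom onset occurs: Aug 27, 2012.
The patient is tested: Aug 27, 2012 + 9 days = Sep 5, 2012.
The test result is returned: Sep 5, 2012 + 7 days = Sep 12, 2012.
Exposure occurs: Jul 18, 2012.
The patient becomes infectious: Jul 18, 2012 + 39 days = Aug 26, 2012.
Isolation begins: Aug 26, 2012 + 21 days = Sep 16, 2012.
Both prerequisites met — the test result is returned (Sep 12, 2012), isolation begins (Sep 16, 2012); the later is Sep 16, 2012.
The case is reported to public health: Sep 16, 2012 + 19 days = Oct 5, 2012.

2012-10-05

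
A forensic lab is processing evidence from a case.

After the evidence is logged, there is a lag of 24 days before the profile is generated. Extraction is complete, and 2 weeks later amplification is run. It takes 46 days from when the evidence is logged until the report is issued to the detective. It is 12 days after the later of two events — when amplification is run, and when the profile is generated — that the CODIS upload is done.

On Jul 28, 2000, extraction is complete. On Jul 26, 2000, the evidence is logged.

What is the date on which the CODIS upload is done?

Extraction is complete: Jul 28, 2000.
Amplification is run: Jul 28, 2000 + 2 weeks = Aug 11, 2000.
The evidence is logged: Jul 26, 2000.
The profile is generated: Jul 26, 2000 + 24 days = Aug 19, 2000.
Both prerequisites met — amplification is run (Aug 11, 2000), the profile is generated (Aug 19, 2000); the later is Aug 19, 2000.
The CODIS upload is done: Aug 19, 2000 + 12 days = Aug 31, 2000.

Aug 31, 2000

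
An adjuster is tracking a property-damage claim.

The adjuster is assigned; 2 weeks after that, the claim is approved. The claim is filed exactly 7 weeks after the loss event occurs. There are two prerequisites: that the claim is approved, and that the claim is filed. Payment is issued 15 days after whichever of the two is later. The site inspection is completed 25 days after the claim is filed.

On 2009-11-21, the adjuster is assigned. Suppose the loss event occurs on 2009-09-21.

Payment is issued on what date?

2009-12-20

The adjuster is assigned: Nov 21, 2009.
The claim is approved: Nov 21, 2009 + 2 weeks = Dec 5, 2009.
The loss event occurs: Sep 21, 2009.
The claim is filed: Sep 21, 2009 + 7 weeks = Nov 9, 2009.
Both prerequisites met — the claim is approved (Dec 5, 2009), the claim is filed (Nov 9, 2009); the later is Dec 5, 2009.
Payment is issued: Dec 5, 2009 + 15 days = Dec 20, 2009.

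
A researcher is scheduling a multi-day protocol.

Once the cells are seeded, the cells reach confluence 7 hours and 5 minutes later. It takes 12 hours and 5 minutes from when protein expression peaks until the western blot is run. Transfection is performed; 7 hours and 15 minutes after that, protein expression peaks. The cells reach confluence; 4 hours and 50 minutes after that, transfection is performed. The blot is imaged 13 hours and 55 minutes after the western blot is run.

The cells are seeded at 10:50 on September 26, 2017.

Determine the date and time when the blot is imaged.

The cells are seeded: 10:50 Sep 26, 2017.
The cells reach confluence: 10:50 Sep 26, 2017 + 7h05m = 17:55 Sep 26, 2017.
Transfection is performed: 17:55 Sep 26, 2017 + 4h50m = 22:45 Sep 26, 2017.
Protein expression peaks: 22:45 Sep 26, 2017 + 7h15m = 06:00 Sep 27, 2017.
The western blot is run: 06:00 Sep 27, 2017 + 12h05m = 18:05 Sep 27, 2017.
The blot is imaged: 18:05 Sep 27, 2017 + 13h55m = 08:00 Sep 28, 2017.

08:00 on September 28, 2017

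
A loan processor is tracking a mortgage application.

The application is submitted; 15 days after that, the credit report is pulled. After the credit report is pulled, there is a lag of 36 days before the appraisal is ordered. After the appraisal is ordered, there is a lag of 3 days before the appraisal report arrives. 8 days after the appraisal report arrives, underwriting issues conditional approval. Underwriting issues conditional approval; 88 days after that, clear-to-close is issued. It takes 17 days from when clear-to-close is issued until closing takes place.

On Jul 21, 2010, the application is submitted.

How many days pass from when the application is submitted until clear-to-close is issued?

150 days

Causal path: the application is submitted → the credit report is pulled → the appraisal is ordered → the appraisal report arrives → underwriting issues conditional approval → clear-to-close is issued.
Total delay along the path: 15 + 36 + 3 + 8 + 88 = 150 days.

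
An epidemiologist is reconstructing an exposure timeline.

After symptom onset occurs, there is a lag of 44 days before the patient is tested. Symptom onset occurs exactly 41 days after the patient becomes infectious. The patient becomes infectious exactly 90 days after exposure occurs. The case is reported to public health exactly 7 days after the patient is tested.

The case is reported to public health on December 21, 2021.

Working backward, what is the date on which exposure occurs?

June 22, 2021

The case is reported to public health: Dec 21, 2021.
The patient is tested: Dec 21, 2021 − 7 days = Dec 14, 2021.
Symptom onset occurs: Dec 14, 2021 − 44 days = Oct 31, 2021.
The patient becomes infectious: Oct 31, 2021 − 41 days = Sep 20, 2021.
Exposure occurs: Sep 20, 2021 − 90 days = Jun 22, 2021.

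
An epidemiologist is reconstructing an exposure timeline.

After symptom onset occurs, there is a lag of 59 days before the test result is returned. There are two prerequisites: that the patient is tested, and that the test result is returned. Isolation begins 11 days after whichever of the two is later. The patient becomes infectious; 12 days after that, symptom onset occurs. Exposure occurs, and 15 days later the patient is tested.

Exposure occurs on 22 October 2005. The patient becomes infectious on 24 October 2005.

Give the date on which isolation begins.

Exposure occurs: Oct 22, 2005.
The patient is tested: Oct 22, 2005 + 15 days = Nov 6, 2005.
The patient becomes infectious: Oct 24, 2005.
Symptom onset occurs: Oct 24, 2005 + 12 days = Nov 5, 2005.
The test result is returned: Nov 5, 2005 + 59 days = Jan 3, 2006.
Both prerequisites met — the patient is tested (Nov 6, 2005), the test result is returned (Jan 3, 2006); the later is Jan 3, 2006.
Isolation begins: Jan 3, 2006 + 11 days = Jan 14, 2006.

14 January 2006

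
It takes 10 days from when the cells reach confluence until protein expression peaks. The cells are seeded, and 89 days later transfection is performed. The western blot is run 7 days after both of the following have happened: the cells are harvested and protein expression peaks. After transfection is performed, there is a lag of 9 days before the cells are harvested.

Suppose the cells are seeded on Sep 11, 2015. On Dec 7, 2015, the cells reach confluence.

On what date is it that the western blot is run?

The cells are seeded: Sep 11, 2015.
Transfection is performed: Sep 11, 2015 + 89 days = Dec 9, 2015.
The cells are harvested: Dec 9, 2015 + 9 days = Dec 18, 2015.
The cells reach confluence: Dec 7, 2015.
Protein expression peaks: Dec 7, 2015 + 10 days = Dec 17, 2015.
Both prerequisites met — the cells are harvested (Dec 18, 2015), protein expression peaks (Dec 17, 2015); the later is Dec 18, 2015.
The western blot is run: Dec 18, 2015 + 7 days = Dec 25, 2015.

Dec 25, 2015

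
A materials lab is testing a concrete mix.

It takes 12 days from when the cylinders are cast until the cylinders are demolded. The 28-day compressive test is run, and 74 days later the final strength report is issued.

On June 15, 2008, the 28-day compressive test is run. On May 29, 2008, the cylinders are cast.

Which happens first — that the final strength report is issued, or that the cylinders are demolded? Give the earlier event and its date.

The cylinders are demolded — June 10, 2008

The 28-day compressive test is run: Jun 15, 2008.
The final strength report is issued: Jun 15, 2008 + 74 days = Aug 28, 2008.
The cylinders are cast: May 29, 2008.
The cylinders are demolded: May 29, 2008 + 12 days = Jun 10, 2008.
Comparing: the final strength report is issued on Aug 28, 2008 vs the cylinders are demolded on Jun 10, 2008. Earlier: the cylinders are demolded.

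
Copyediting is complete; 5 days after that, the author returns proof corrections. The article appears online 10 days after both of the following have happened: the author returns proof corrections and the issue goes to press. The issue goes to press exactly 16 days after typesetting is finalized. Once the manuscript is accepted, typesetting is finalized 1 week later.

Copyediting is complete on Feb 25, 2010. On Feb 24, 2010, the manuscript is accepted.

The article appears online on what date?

Mar 29, 2010

Copyediting is complete: Feb 25, 2010.
The author returns proof corrections: Feb 25, 2010 + 5 days = Mar 2, 2010.
The manuscript is accepted: Feb 24, 2010.
Typesetting is finalized: Feb 24, 2010 + 1 week = Mar 3, 2010.
The issue goes to press: Mar 3, 2010 + 16 days = Mar 19, 2010.
Both prerequisites met — the author returns proof corrections (Mar 2, 2010), the issue goes to press (Mar 19, 2010); the later is Mar 19, 2010.
The article appears online: Mar 19, 2010 + 10 days = Mar 29, 2010.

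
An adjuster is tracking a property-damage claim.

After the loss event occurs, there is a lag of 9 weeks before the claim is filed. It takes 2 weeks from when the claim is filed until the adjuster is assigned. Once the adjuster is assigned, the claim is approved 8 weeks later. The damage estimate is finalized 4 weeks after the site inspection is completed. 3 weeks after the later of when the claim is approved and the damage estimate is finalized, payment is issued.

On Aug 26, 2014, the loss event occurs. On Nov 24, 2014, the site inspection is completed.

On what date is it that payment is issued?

The loss event occurs: Aug 26, 2014.
The claim is filed: Aug 26, 2014 + 9 weeks = Oct 28, 2014.
The adjuster is assigned: Oct 28, 2014 + 2 weeks = Nov 11, 2014.
The claim is approved: Nov 11, 2014 + 8 weeks = Jan 6, 2015.
The site inspection is completed: Nov 24, 2014.
The damage estimate is finalized: Nov 24, 2014 + 4 weeks = Dec 22, 2014.
Both prerequisites met — the claim is approved (Jan 6, 2015), the damage estimate is finalized (Dec 22, 2014); the later is Jan 6, 2015.
Payment is issued: Jan 6, 2015 + 3 weeks = Jan 27, 2015.

Jan 27, 2015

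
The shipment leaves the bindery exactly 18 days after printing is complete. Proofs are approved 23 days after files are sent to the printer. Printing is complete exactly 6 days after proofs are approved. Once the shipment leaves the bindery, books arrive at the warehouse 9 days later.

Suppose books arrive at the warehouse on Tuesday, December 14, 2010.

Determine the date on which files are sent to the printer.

Books arrive at the warehouse: Dec 14, 2010.
The shipment leaves the bindery: Dec 14, 2010 − 9 days = Dec 5, 2010.
Printing is complete: Dec 5, 2010 − 18 days = Nov 17, 2010.
Proofs are approved: Nov 17, 2010 − 6 days = Nov 11, 2010.
Files are sent to the printer: Nov 11, 2010 − 23 days = Oct 19, 2010.

Tuesday, October 19, 2010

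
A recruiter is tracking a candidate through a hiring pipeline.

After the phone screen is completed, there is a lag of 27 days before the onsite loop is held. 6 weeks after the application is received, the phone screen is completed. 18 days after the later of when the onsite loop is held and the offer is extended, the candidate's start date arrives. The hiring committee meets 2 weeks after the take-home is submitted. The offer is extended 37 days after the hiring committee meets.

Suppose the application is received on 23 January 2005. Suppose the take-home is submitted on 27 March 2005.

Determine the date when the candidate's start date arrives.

The application is received: Jan 23, 2005.
The phone screen is completed: Jan 23, 2005 + 6 weeks = Mar 6, 2005.
The onsite loop is held: Mar 6, 2005 + 27 days = Apr 2, 2005.
The take-home is submitted: Mar 27, 2005.
The hiring committee meets: Mar 27, 2005 + 2 weeks = Apr 10, 2005.
The offer is extended: Apr 10, 2005 + 37 days = May 17, 2005.
Both prerequisites met — the onsite loop is held (Apr 2, 2005), the offer is extended (May 17, 2005); the later is May 17, 2005.
The candidate's start date arrives: May 17, 2005 + 18 days = Jun 4, 2005.

4 June 2005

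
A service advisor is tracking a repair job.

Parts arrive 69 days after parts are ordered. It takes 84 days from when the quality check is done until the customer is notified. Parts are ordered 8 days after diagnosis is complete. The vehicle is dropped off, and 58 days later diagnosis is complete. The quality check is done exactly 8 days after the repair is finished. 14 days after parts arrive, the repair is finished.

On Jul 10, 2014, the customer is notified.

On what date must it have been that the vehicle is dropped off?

The customer is notified: Jul 10, 2014.
The quality check is done: Jul 10, 2014 − 84 days = Apr 17, 2014.
The repair is finished: Apr 17, 2014 − 8 days = Apr 9, 2014.
Parts arrive: Apr 9, 2014 − 14 days = Mar 26, 2014.
Parts are ordered: Mar 26, 2014 − 69 days = Jan 16, 2014.
Diagnosis is complete: Jan 16, 2014 − 8 days = Jan 8, 2014.
The vehicle is dropped off: Jan 8, 2014 − 58 days = Nov 11, 2013.

Nov 11, 2013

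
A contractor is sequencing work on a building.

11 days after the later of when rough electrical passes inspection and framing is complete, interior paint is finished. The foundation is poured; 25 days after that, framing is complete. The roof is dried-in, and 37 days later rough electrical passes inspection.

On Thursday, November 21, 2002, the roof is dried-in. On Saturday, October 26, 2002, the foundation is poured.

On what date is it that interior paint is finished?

The roof is dried-in: Nov 21, 2002.
Rough electrical passes inspection: Nov 21, 2002 + 37 days = Dec 28, 2002.
The foundation is poured: Oct 26, 2002.
Framing is complete: Oct 26, 2002 + 25 days = Nov 20, 2002.
Both prerequisites met — rough electrical passes inspection (Dec 28, 2002), framing is complete (Nov 20, 2002); the later is Dec 28, 2002.
Interior paint is finished: Dec 28, 2002 + 11 days = Jan 8, 2003.

Wednesday, January 8, 2003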